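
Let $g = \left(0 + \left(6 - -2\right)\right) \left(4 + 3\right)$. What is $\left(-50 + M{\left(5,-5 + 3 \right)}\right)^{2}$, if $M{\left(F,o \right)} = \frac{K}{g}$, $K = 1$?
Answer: $\frac{7834401}{3136} \approx 2498.2$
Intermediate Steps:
$g = 56$ ($g = \left(0 + \left(6 + 2\right)\right) 7 = \left(0 + 8\right) 7 = 8 \cdot 7 = 56$)
$M{\left(F,o \right)} = \frac{1}{56}$ ($M{\left(F,o \right)} = 1 \cdot \frac{1}{56} = \frac{1}{56}$)
$\left(-50 + M{\left(5,-5 + 3 \right)}\right)^{2} = \left(-50 + \frac{1}{56}\right)^{2} = \left(- \frac{2799}{56}\right)^{2} = \frac{7834401}{3136}$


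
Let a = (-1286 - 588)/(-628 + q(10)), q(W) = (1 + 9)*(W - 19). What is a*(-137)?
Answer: -128369/359 ≈ -357.57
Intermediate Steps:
q(W) = -190 + 10*W (q(W) = 10*(-19 + W) = -190 + 10*W)
a = 937/359 (a = (-1286 - 588)/(-628 + (-190 + 10*10)) = -1874/(-628 + (-190 + 100)) = -1874/(-628 - 90) = -1874/(-718) = -1874*(-1/718) = 937/359 ≈ 2.6100)
a*(-137) = (937/359)*(-137) = -128369/359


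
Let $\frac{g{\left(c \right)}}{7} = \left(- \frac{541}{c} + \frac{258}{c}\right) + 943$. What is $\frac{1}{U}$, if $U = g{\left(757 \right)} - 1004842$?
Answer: $- \frac{757}{755670418} \approx -1.0018 \cdot 10^{-6}$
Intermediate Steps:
$g{\left(c \right)} = 6601 - \frac{1981}{c}$ ($g{\left(c \right)} = 7 \left(\left(- \frac{541}{c} + \frac{258}{c}\right) + 943\right) = 7 \left(- \frac{283}{c} + 943\right) = 7 \left(943 - \frac{283}{c}\right) = 6601 - \frac{1981}{c}$)
$U = - \frac{755670418}{757}$ ($U = \left(6601 - \frac{1981}{757}\right) - 1004842 = \frac{4994976}{757} - 1004842 = - \frac{755670418}{757} \approx -9.9824 \cdot 10^{5}$)
$\frac{1}{U} = \frac{1}{- \frac{755670418}{757}} = - \frac{757}{755670418}$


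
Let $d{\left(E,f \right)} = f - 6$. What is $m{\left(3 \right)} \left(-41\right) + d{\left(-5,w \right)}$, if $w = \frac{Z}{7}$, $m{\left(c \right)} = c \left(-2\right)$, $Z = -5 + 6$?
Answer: $\frac{1681}{7} \approx 240.14$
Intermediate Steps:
$Z = 1$
$m{\left(c \right)} = - 2 c$
$w = \frac{1}{7}$ ($w = 1 \cdot \frac{1}{7} = \frac{1}{7} \approx 0.14286$)
$d{\left(E,f \right)} = -6 + f$
$m{\left(3 \right)} \left(-41\right) + d{\left(-5,w \right)} = \left(-2\right) 3 \left(-41\right) + \left(-6 + \frac{1}{7}\right) = \left(-6\right) \left(-41\right) - \frac{41}{7} = 246 - \frac{41}{7} = \frac{1681}{7}$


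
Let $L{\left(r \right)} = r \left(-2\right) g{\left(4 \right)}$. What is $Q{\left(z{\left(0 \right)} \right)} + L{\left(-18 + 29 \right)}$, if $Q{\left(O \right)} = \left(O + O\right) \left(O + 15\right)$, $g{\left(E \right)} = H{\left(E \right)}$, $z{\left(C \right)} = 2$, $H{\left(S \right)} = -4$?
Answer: $156$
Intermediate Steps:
$g{\left(E \right)} = -4$
$Q{\left(O \right)} = 2 O \left(15 + O\right)$
$L{\left(r \right)} = 8 r$ ($L{\left(r \right)} = r \left(-2\right) \left(-4\right) = - 2 r \left(-4\right) = 8 r$)
$Q{\left(z{\left(0 \right)} \right)} + L{\left(-18 + 29 \right)} = 2 \cdot 2 \left(15 + 2\right) + 8 \left(-18 + 29\right) = 2 \cdot 2 \cdot 17 + 8 \cdot 11 = 68 + 88 = 156$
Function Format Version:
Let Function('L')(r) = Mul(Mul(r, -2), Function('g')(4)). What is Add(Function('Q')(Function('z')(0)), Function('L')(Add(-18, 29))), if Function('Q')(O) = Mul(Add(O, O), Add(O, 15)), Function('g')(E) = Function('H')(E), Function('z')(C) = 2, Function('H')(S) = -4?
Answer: 156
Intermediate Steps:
Function('g')(E) = -4
Function('Q')(O) = Mul(2, O, Add(15, O)) (Function('Q')(O) = Mul(Mul(2, O), Add(15, O)) = Mul(2, O, Add(15, O)))
Function('L')(r) = Mul(8, r) (Function('L')(r) = Mul(Mul(r, -2), -4) = Mul(Mul(-2, r), -4) = Mul(8, r))
Add(Function('Q')(Function('z')(0)), Function('L')(Add(-18, 29))) = Add(Mul(2, 2, Add(15, 2)), Mul(8, Add(-18, 29))) = Add(Mul(2, 2, 17), Mul(8, 11)) = Add(68, 88) = 156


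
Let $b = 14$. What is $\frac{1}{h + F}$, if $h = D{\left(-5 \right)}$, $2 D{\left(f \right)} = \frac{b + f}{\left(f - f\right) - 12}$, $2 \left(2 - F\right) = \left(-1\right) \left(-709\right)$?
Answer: $- \frac{8}{2823} \approx -0.0028339$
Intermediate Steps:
$F = - \frac{705}{2}$ ($F = 2 - \frac{\left(-1\right) \left(-709\right)}{2} = 2 - \frac{709}{2} = - \frac{705}{2} \approx -352.5$)
$D{\left(f \right)} = - \frac{7}{12} - \frac{f}{24}$ ($D{\left(f \right)} = \frac{\left(14 + f\right) \frac{1}{\left(f - f\right) - 12}}{2} = \frac{\left(14 + f\right) \frac{1}{0 - 12}}{2} = \frac{\left(14 + f\right) \frac{1}{-12}}{2} = \frac{\left(14 + f\right) \left(- \frac{1}{12}\right)}{2} = \frac{- \frac{7}{6} - \frac{f}{12}}{2} = - \frac{7}{12} - \frac{f}{24}$)
$h = - \frac{3}{8}$ ($h = - \frac{7}{12} - - \frac{5}{24} = - \frac{7}{12} + \frac{5}{24} = - \frac{3}{8} \approx -0.375$)
$\frac{1}{h + F} = \frac{1}{- \frac{3}{8} - \frac{705}{2}} = \frac{1}{- \frac{2823}{8}} = - \frac{8}{2823}$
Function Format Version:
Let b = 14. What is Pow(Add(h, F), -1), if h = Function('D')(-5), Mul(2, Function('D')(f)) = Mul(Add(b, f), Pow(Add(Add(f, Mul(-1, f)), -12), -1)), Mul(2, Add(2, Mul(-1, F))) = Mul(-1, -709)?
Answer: Rational(-8, 2823) ≈ -0.0028339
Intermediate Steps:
F = Rational(-705, 2) (F = Add(2, Mul(Rational(-1, 2), Mul(-1, -709))) = Add(2, Mul(Rational(-1, 2), 709)) = Add(2, Rational(-709, 2)) = Rational(-705, 2) ≈ -352.50)
Function('D')(f) = Add(Rational(-7, 12), Mul(Rational(-1, 24), f)) (Function('D')(f) = Mul(Rational(1, 2), Mul(Add(14, f), Pow(Add(Add(f, Mul(-1, f)), -12), -1))) = Mul(Rational(1, 2), Mul(Add(14, f), Pow(Add(0, -12), -1))) = Mul(Rational(1, 2), Mul(Add(14, f), Pow(-12, -1))) = Mul(Rational(1, 2), Mul(Add(14, f), Rational(-1, 12))) = Mul(Rational(1, 2), Add(Rational(-7, 6), Mul(Rational(-1, 12), f))) = Add(Rational(-7, 12), Mul(Rational(-1, 24), f)))
h = Rational(-3, 8) (h = Add(Rational(-7, 12), Mul(Rational(-1, 24), -5)) = Add(Rational(-7, 12), Rational(5, 24)) = Rational(-3, 8) ≈ -0.37500)
Pow(Add(h, F), -1) = Pow(Add(Rational(-3, 8), Rational(-705, 2)), -1) = Pow(Rational(-2823, 8), -1) = Rational(-8, 2823)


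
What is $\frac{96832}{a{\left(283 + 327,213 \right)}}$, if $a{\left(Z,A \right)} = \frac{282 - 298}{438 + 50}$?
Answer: $-2953376$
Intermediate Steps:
$a{\left(Z,A \right)} = - \frac{2}{61}$ ($a{\left(Z,A \right)} = - \frac{16}{488} = \left(-16\right) \frac{1}{488} = - \frac{2}{61}$)
$\frac{96832}{a{\left(283 + 327,213 \right)}} = \frac{96832}{- \frac{2}{61}} = 96832 \left(- \frac{61}{2}\right) = -2953376$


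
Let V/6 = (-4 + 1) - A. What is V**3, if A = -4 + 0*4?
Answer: 216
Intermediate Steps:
A = -4 (A = -4 + 0 = -4)
V = 6 (V = 6*((-4 + 1) - 1*(-4)) = 6*(-3 + 4) = 6*1 = 6)
V**3 = 6**3 = 216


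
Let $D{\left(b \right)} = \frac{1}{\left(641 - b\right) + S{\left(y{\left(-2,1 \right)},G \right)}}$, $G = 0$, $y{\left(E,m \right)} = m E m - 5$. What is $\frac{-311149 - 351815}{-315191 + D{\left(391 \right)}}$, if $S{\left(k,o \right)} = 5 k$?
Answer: $\frac{11878105}{5647172} \approx 2.1034$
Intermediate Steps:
$y{\left(E,m \right)} = -5 + E m^{2}$ ($y{\left(E,m \right)} = E m m - 5 = E m^{2} - 5 = -5 + E m^{2}$)
$D{\left(b \right)} = \frac{1}{606 - b}$ ($D{\left(b \right)} = \frac{1}{\left(641 - b\right) + 5 \left(-5 - 2 \cdot 1^{2}\right)} = \frac{1}{\left(641 - b\right) + 5 \left(-5 - 2\right)} = \frac{1}{\left(641 - b\right) + 5 \left(-7\right)} = \frac{1}{\left(641 - b\right) - 35} = \frac{1}{606 - b}$)
$\frac{-311149 - 351815}{-315191 + D{\left(391 \right)}} = \frac{-311149 - 351815}{-315191 - \frac{1}{-606 + 391}} = - \frac{662964}{-315191 - \frac{1}{-215}} = - \frac{662964}{-315191 - - \frac{1}{215}} = - \frac{662964}{-315191 + \frac{1}{215}} = - \frac{662964}{- \frac{67766064}{215}} = \left(-662964\right) \left(- \frac{215}{67766064}\right) = \frac{11878105}{5647172}$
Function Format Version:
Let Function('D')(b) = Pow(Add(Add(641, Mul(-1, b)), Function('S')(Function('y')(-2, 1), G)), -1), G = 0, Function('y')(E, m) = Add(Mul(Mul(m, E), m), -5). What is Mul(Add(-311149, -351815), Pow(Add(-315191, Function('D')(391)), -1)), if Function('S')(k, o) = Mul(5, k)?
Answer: Rational(11878105, 5647172) ≈ 2.1034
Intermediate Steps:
Function('y')(E, m) = Add(-5, Mul(E, Pow(m, 2))) (Function('y')(E, m) = Add(Mul(Mul(E, m), m), -5) = Add(Mul(E, Pow(m, 2)), -5) = Add(-5, Mul(E, Pow(m, 2))))
Function('D')(b) = Pow(Add(606, Mul(-1, b)), -1) (Function('D')(b) = Pow(Add(Add(641, Mul(-1, b)), Mul(5, Add(-5, Mul(-2, Pow(1, 2))))), -1) = Pow(Add(Add(641, Mul(-1, b)), Mul(5, Add(-5, Mul(-2, 1)))), -1) = Pow(Add(Add(641, Mul(-1, b)), Mul(5, Add(-5, -2))), -1) = Pow(Add(Add(641, Mul(-1, b)), Mul(5, -7)), -1) = Pow(Add(Add(641, Mul(-1, b)), -35), -1) = Pow(Add(606, Mul(-1, b)), -1))
Mul(Add(-311149, -351815), Pow(Add(-315191, Function('D')(391)), -1)) = Mul(Add(-311149, -351815), Pow(Add(-315191, Mul(-1, Pow(Add(-606, 391), -1))), -1)) = Mul(-662964, Pow(Add(-315191, Mul(-1, Pow(-215, -1))), -1)) = Mul(-662964, Pow(Add(-315191, Mul(-1, Rational(-1, 215))), -1)) = Mul(-662964, Pow(Add(-315191, Rational(1, 215)), -1)) = Mul(-662964, Pow(Rational(-67766064, 215), -1)) = Mul(-662964, Rational(-215, 67766064)) = Rational(11878105, 5647172)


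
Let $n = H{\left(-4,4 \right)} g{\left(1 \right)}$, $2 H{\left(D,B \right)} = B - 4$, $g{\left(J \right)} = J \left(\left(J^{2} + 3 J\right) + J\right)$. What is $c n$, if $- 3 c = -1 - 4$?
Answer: $0$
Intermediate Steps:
$g{\left(J \right)} = J \left(J^{2} + 4 J\right)$
$H{\left(D,B \right)} = -2 + \frac{B}{2}$ ($H{\left(D,B \right)} = \frac{B - 4}{2} = \frac{-4 + B}{2} = -2 + \frac{B}{2}$)
$n = 0$ ($n = \left(-2 + \frac{1}{2} \cdot 4\right) 1^{2} \left(4 + 1\right) = \left(-2 + 2\right) 1 \cdot 5 = 0 \cdot 5 = 0$)
$c = \frac{5}{3}$ ($c = - \frac{-1 - 4}{3} = \left(- \frac{1}{3}\right) \left(-5\right) = \frac{5}{3} \approx 1.6667$)
$c n = \frac{5}{3} \cdot 0 = 0$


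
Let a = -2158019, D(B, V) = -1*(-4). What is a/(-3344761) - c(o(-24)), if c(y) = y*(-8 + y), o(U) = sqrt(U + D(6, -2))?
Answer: 69053239/3344761 + 16*I*sqrt(5) ≈ 20.645 + 35.777*I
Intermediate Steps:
D(B, V) = 4
o(U) = sqrt(4 + U) (o(U) = sqrt(U + 4) = sqrt(4 + U))
a/(-3344761) - c(o(-24)) = -2158019/(-3344761) - sqrt(4 - 24)*(-8 + sqrt(4 - 24)) = -2158019*(-1/3344761) - sqrt(-20)*(-8 + sqrt(-20)) = 2158019/3344761 - 2*I*sqrt(5)*(-8 + 2*I*sqrt(5))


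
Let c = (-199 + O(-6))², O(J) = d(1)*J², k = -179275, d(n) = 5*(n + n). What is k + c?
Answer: -153354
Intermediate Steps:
d(n) = 10*n (d(n) = 5*(2*n) = 10*n)
O(J) = 10*J² (O(J) = (10*1)*J² = 10*J²)
c = 25921 (c = (-199 + 10*(-6)²)² = (-199 + 10*36)² = (-199 + 360)² = 161² = 25921)
k + c = -179275 + 25921 = -153354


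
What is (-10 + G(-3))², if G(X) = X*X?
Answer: 1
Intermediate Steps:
G(X) = X²
(-10 + G(-3))² = (-10 + (-3)²)² = (-10 + 9)² = (-1)² = 1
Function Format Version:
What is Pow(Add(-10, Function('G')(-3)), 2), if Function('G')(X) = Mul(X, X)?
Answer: 1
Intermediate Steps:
Function('G')(X) = Pow(X, 2)
Pow(Add(-10, Function('G')(-3)), 2) = Pow(Add(-10, Pow(-3, 2)), 2) = Pow(Add(-10, 9), 2) = Pow(-1, 2) = 1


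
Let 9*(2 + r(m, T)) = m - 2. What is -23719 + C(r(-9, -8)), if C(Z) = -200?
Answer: -23919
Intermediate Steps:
r(m, T) = -20/9 + m/9 (r(m, T) = -2 + (m - 2)/9 = -2 + (-2 + m)/9 = -2 + (-2/9 + m/9) = -20/9 + m/9)
-23719 + C(r(-9, -8)) = -23719 - 200 = -23919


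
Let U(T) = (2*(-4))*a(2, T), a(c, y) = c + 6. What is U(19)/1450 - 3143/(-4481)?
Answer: 2135283/3248725 ≈ 0.65727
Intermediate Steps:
a(c, y) = 6 + c
U(T) = -64 (U(T) = (2*(-4))*(6 + 2) = -8*8 = -64)
U(19)/1450 - 3143/(-4481) = -64/1450 - 3143/(-4481) = -64*1/1450 - 3143*(-1/4481) = -32/725 + 3143/4481 = 2135283/3248725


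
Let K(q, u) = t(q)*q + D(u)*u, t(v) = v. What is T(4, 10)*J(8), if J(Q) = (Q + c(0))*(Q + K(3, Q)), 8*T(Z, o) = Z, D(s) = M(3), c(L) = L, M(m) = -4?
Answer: -60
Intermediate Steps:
D(s) = -4
T(Z, o) = Z/8
K(q, u) = q**2 - 4*u (K(q, u) = q*q - 4*u = q**2 - 4*u)
J(Q) = Q*(9 - 3*Q) (J(Q) = (Q + 0)*(Q + (3**2 - 4*Q)) = Q*(Q + (9 - 4*Q)) = Q*(9 - 3*Q))
T(4, 10)*J(8) = ((1/8)*4)*(3*8*(3 - 1*8)) = (3*8*(3 - 8))/2 = (3*8*(-5))/2 = (1/2)*(-120) = -60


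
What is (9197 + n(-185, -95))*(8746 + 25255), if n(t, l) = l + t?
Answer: 303186917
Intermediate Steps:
(9197 + n(-185, -95))*(8746 + 25255) = (9197 + (-95 - 185))*(8746 + 25255) = (9197 - 280)*34001 = 8917*34001 = 303186917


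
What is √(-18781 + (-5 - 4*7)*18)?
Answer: 25*I*√31 ≈ 139.19*I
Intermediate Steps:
√(-18781 + (-5 - 4*7)*18) = √(-18781 + (-5 - 28)*18) = √(-18781 - 33*18) = √(-18781 - 594) = √(-19375) = 25*I*√31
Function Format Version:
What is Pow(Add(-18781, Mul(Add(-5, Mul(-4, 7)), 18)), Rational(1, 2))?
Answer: Mul(25, I, Pow(31, Rational(1, 2))) ≈ Mul(139.19, I)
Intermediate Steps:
Pow(Add(-18781, Mul(Add(-5, Mul(-4, 7)), 18)), Rational(1, 2)) = Pow(Add(-18781, Mul(Add(-5, -28), 18)), Rational(1, 2)) = Pow(Add(-18781, Mul(-33, 18)), Rational(1, 2)) = Pow(Add(-18781, -594), Rational(1, 2)) = Pow(-19375, Rational(1, 2)) = Mul(25, I, Pow(31, Rational(1, 2)))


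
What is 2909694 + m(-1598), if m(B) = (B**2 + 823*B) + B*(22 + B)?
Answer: 6666592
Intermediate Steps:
m(B) = B**2 + 823*B + B*(22 + B)
2909694 + m(-1598) = 2909694 - 1598*(845 + 2*(-1598)) = 2909694 - 1598*(845 - 3196) = 2909694 - 1598*(-2351) = 2909694 + 3756898 = 6666592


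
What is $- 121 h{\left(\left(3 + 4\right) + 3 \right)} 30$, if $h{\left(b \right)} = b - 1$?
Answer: $-32670$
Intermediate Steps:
$h{\left(b \right)} = -1 + b$ ($h{\left(b \right)} = b - 1 = -1 + b$)
$- 121 h{\left(\left(3 + 4\right) + 3 \right)} 30 = - 121 \left(-1 + \left(\left(3 + 4\right) + 3\right)\right) 30 = - 121 \left(-1 + \left(7 + 3\right)\right) 30 = - 121 \left(-1 + 10\right) 30 = \left(-121\right) 9 \cdot 30 = \left(-1089\right) 30 = -32670$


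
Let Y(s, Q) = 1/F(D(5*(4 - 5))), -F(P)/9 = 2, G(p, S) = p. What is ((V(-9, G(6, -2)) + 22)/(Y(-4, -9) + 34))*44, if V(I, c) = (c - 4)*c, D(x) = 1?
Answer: 26928/611 ≈ 44.072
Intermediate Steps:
F(P) = -18 (F(P) = -9*2 = -18)
Y(s, Q) = -1/18 (Y(s, Q) = 1/(-18) = -1/18)
V(I, c) = c*(-4 + c) (V(I, c) = (-4 + c)*c = c*(-4 + c))
((V(-9, G(6, -2)) + 22)/(Y(-4, -9) + 34))*44 = ((6*(-4 + 6) + 22)/(-1/18 + 34))*44 = ((6*2 + 22)/(611/18))*44 = ((12 + 22)*(18/611))*44 = (34*(18/611))*44 = (612/611)*44 = 26928/611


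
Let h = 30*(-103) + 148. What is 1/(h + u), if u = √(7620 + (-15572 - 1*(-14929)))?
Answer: -2942/8648387 - √6977/8648387 ≈ -0.00034984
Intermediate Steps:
u = √6977 (u = √(7620 + (-15572 + 14929)) = √(7620 - 643) = √6977 ≈ 83.528)
h = -2942 (h = -3090 + 148 = -2942)
1/(h + u) = 1/(-2942 + √6977)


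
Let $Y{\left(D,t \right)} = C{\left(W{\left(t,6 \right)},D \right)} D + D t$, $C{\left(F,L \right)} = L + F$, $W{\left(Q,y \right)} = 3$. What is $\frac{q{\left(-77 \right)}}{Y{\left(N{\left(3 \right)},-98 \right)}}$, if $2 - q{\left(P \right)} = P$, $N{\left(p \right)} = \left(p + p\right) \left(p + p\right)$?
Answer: $- \frac{79}{2124} \approx -0.037194$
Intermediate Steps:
$C{\left(F,L \right)} = F + L$
$N{\left(p \right)} = 4 p^{2}$ ($N{\left(p \right)} = 2 p 2 p = 4 p^{2}$)
$q{\left(P \right)} = 2 - P$
$Y{\left(D,t \right)} = D t + D \left(3 + D\right)$ ($Y{\left(D,t \right)} = \left(3 + D\right) D + D t = D \left(3 + D\right) + D t = D t + D \left(3 + D\right)$)
$\frac{q{\left(-77 \right)}}{Y{\left(N{\left(3 \right)},-98 \right)}} = \frac{2 - -77}{4 \cdot 3^{2} \left(3 + 4 \cdot 3^{2} - 98\right)} = \frac{2 + 77}{4 \cdot 9 \left(3 + 4 \cdot 9 - 98\right)} = \frac{79}{36 \left(3 + 36 - 98\right)} = \frac{79}{36 \left(-59\right)} = \frac{79}{-2124} = 79 \left(- \frac{1}{2124}\right) = - \frac{79}{2124}$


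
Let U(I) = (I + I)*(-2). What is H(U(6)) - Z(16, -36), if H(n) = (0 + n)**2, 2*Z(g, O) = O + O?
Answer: 612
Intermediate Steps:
Z(g, O) = O (Z(g, O) = (O + O)/2 = (2*O)/2 = O)
U(I) = -4*I (U(I) = (2*I)*(-2) = -4*I)
H(n) = n**2
H(U(6)) - Z(16, -36) = (-4*6)**2 - 1*(-36) = (-24)**2 + 36 = 576 + 36 = 612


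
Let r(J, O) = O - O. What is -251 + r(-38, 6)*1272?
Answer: -251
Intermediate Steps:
r(J, O) = 0
-251 + r(-38, 6)*1272 = -251 + 0*1272 = -251 + 0 = -251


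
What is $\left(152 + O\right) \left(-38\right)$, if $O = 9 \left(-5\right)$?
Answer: $-4066$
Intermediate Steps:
$O = -45$
$\left(152 + O\right) \left(-38\right) = \left(152 - 45\right) \left(-38\right) = 107 \left(-38\right) = -4066$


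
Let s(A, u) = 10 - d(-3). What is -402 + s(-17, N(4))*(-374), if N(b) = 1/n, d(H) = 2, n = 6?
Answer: -3394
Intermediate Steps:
N(b) = ⅙ (N(b) = 1/6 = 1*(⅙) = ⅙)
s(A, u) = 8 (s(A, u) = 10 - 1*2 = 10 - 2 = 8)
-402 + s(-17, N(4))*(-374) = -402 + 8*(-374) = -402 - 2992 = -3394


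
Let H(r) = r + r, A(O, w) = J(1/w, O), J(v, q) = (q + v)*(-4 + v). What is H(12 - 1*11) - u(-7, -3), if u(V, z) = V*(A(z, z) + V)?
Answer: 487/9 ≈ 54.111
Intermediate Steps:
J(v, q) = (-4 + v)*(q + v)
A(O, w) = w⁻² - 4*O - 4/w + O/w (A(O, w) = (1/w)² - 4*O - 4/w + O/w = w⁻² - 4*O - 4/w + O/w)
u(V, z) = V*(1 + V + z⁻² - 4*z - 4/z) (u(V, z) = V*((z⁻² - 4*z - 4/z + z/z) + V) = V*((z⁻² - 4*z - 4/z + 1) + V) = V*((1 + z⁻² - 4*z - 4/z) + V) = V*(1 + V + z⁻² - 4*z - 4/z))
H(r) = 2*r
H(12 - 1*11) - u(-7, -3) = 2*(12 - 1*11) - (-7 + (-7)² - 7/(-3)² - 4*(-7)*(-3) - 4*(-7)/(-3)) = 2*(12 - 11) - (-7 + 49 - 7*⅑ - 84 - 4*(-7)*(-⅓)) = 2*1 - (-7 + 49 - 7/9 - 84 - 28/3) = 2 - 1*(-469/9) = 2 + 469/9 = 487/9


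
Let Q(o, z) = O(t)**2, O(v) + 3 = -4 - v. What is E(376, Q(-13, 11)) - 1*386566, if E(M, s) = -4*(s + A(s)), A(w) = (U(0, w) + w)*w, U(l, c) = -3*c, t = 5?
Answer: -221254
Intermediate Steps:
O(v) = -7 - v (O(v) = -3 + (-4 - v) = -7 - v)
A(w) = -2*w**2 (A(w) = (-3*w + w)*w = (-2*w)*w = -2*w**2)
Q(o, z) = 144 (Q(o, z) = (-7 - 1*5)**2 = (-7 - 5)**2 = (-12)**2 = 144)
E(M, s) = -4*s + 8*s**2 (E(M, s) = -4*(s - 2*s**2) = -4*s + 8*s**2)
E(376, Q(-13, 11)) - 1*386566 = 4*144*(-1 + 2*144) - 1*386566 = 4*144*(-1 + 288) - 386566 = 4*144*287 - 386566 = 165312 - 386566 = -221254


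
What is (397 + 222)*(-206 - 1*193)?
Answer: -246981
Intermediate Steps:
(397 + 222)*(-206 - 1*193) = 619*(-206 - 193) = 619*(-399) = -246981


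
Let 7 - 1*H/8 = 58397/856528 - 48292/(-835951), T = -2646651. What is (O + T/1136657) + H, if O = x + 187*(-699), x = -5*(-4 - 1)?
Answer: -13289923985139432726261/101732994982032262 ≈ -1.3064e+5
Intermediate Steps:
x = 25 (x = -5*(-5) = 25)
O = -130688 (O = 25 + 187*(-699) = 25 - 130713 = -130688)
H = 4921927586173/89501929766 (H = 56 - 8*(58397/856528 - 48292/(-835951)) = 56 - 8*(58397*(1/856528) - 48292*(-1/835951)) = 56 - 8*(58397/856528 + 48292/835951) = 56 - 8*90180480723/716015438128 = 56 - 90180480723/89501929766 = 4921927586173/89501929766 ≈ 54.992)
(O + T/1136657) + H = (-130688 - 2646651/1136657) + 4921927586173/89501929766 = -148550076667/1136657 + 4921927586173/89501929766 = -13289923985139432726261/101732994982032262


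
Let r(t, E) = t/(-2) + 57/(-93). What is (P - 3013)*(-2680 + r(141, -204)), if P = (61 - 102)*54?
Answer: 891564163/62 ≈ 1.4380e+7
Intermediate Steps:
r(t, E) = -19/31 - t/2 (r(t, E) = t*(-½) + 57*(-1/93) = -t/2 - 19/31 = -19/31 - t/2)
P = -2214 (P = -41*54 = -2214)
(P - 3013)*(-2680 + r(141, -204)) = (-2214 - 3013)*(-2680 + (-19/31 - ½*141)) = -5227*(-2680 + (-19/31 - 141/2)) = -5227*(-2680 - 4409/62) = -5227*(-170569/62) = 891564163/62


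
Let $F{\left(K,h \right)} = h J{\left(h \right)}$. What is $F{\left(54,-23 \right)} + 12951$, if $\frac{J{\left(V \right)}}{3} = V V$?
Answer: $-23550$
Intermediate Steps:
$J{\left(V \right)} = 3 V^{2}$ ($J{\left(V \right)} = 3 V V = 3 V^{2}$)
$F{\left(K,h \right)} = 3 h^{3}$ ($F{\left(K,h \right)} = h 3 h^{2} = 3 h^{3}$)
$F{\left(54,-23 \right)} + 12951 = 3 \left(-23\right)^{3} + 12951 = 3 \left(-12167\right) + 12951 = -36501 + 12951 = -23550$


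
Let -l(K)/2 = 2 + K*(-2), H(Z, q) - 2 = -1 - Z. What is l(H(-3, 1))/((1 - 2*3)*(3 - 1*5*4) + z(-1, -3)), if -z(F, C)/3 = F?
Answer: 3/22 ≈ 0.13636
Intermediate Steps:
z(F, C) = -3*F
H(Z, q) = 1 - Z (H(Z, q) = 2 + (-1 - Z) = 1 - Z)
l(K) = -4 + 4*K (l(K) = -2*(2 + K*(-2)) = -2*(2 - 2*K) = -4 + 4*K)
l(H(-3, 1))/((1 - 2*3)*(3 - 1*5*4) + z(-1, -3)) = (-4 + 4*(1 - 1*(-3)))/((1 - 2*3)*(3 - 1*5*4) - 3*(-1)) = (-4 + 4*(1 + 3))/((1 - 6)*(3 - 5*4) + 3) = (-4 + 4*4)/(-5*(3 - 20) + 3) = (-4 + 16)/(-5*(-17) + 3) = 12/(85 + 3) = 12/88 = 12*(1/88) = 3/22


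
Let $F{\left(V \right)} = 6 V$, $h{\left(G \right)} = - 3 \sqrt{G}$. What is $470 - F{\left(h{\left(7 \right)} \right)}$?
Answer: $470 + 18 \sqrt{7} \approx 517.62$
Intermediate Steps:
$470 - F{\left(h{\left(7 \right)} \right)} = 470 - 6 \left(- 3 \sqrt{7}\right) = 470 - - 18 \sqrt{7} = 470 + 18 \sqrt{7}$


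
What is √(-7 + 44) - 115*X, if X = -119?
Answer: 13685 + √37 ≈ 13691.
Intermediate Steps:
√(-7 + 44) - 115*X = √(-7 + 44) - 115*(-119) = √37 + 13685 = 13685 + √37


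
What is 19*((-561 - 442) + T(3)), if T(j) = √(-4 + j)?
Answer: -19057 + 19*I ≈ -19057.0 + 19.0*I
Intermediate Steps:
19*((-561 - 442) + T(3)) = 19*((-561 - 442) + √(-4 + 3)) = 19*(-1003 + √(-1)) = 19*(-1003 + I) = -19057 + 19*I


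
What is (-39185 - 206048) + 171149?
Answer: -74084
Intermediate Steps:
(-39185 - 206048) + 171149 = -245233 + 171149 = -74084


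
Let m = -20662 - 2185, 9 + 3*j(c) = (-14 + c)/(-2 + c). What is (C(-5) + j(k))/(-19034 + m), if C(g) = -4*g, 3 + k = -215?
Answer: -409/987195 ≈ -0.00041431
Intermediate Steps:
k = -218 (k = -3 - 215 = -218)
j(c) = -3 + (-14 + c)/(3*(-2 + c)) (j(c) = -3 + ((-14 + c)/(-2 + c))/3 = -3 + (-14 + c)/(3*(-2 + c)))
m = -22847
(C(-5) + j(k))/(-19034 + m) = (-4*(-5) + 4*(1 - 2*(-218))/(3*(-2 - 218)))/(-19034 - 22847) = (20 + (4/3)*(1 + 436)/(-220))/(-41881) = (20 + (4/3)*(-1/220)*437)*(-1/41881) = (20 - 437/165)*(-1/41881) = (2863/165)*(-1/41881) = -409/987195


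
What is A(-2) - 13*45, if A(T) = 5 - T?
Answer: -578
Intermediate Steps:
A(-2) - 13*45 = (5 - 1*(-2)) - 13*45 = (5 + 2) - 585 = 7 - 585 = -578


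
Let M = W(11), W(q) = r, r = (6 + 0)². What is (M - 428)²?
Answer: 153664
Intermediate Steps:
r = 36 (r = 6² = 36)
W(q) = 36
M = 36
(M - 428)² = (36 - 428)² = (-392)² = 153664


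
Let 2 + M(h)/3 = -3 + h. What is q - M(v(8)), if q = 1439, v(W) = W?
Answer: 1430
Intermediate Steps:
M(h) = -15 + 3*h (M(h) = -6 + 3*(-3 + h) = -6 + (-9 + 3*h) = -15 + 3*h)
q - M(v(8)) = 1439 - (-15 + 3*8) = 1439 - (-15 + 24) = 1439 - 1*9 = 1439 - 9 = 1430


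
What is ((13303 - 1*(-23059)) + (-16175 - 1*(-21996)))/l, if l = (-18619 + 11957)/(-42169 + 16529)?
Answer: 540786060/3331 ≈ 1.6235e+5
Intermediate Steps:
l = 3331/12820 (l = -6662/(-25640) = -6662*(-1/25640) = 3331/12820 ≈ 0.25983)
((13303 - 1*(-23059)) + (-16175 - 1*(-21996)))/l = ((13303 - 1*(-23059)) + (-16175 - 1*(-21996)))/(3331/12820) = ((13303 + 23059) + (-16175 + 21996))*(12820/3331) = (36362 + 5821)*(12820/3331) = 42183*(12820/3331) = 540786060/3331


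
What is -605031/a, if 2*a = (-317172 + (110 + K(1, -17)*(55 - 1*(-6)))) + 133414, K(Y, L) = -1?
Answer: 1210062/183709 ≈ 6.5868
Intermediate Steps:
a = -183709/2 (a = ((-317172 + (110 - (55 - 1*(-6)))) + 133414)/2 = ((-317172 + (110 - (55 + 6))) + 133414)/2 = ((-317172 + (110 - 1*61)) + 133414)/2 = ((-317172 + (110 - 61)) + 133414)/2 = ((-317172 + 49) + 133414)/2 = (-317123 + 133414)/2 = (½)*(-183709) = -183709/2 ≈ -91855.)
-605031/a = -605031/(-183709/2) = -605031*(-2/183709) = 1210062/183709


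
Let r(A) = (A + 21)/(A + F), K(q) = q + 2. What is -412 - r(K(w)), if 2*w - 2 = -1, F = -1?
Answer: -1283/3 ≈ -427.67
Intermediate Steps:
w = 1/2 (w = 1 + (1/2)*(-1) = 1 - 1/2 = 1/2 ≈ 0.50000)
K(q) = 2 + q
r(A) = (21 + A)/(-1 + A) (r(A) = (A + 21)/(A - 1) = (21 + A)/(-1 + A))
-412 - r(K(w)) = -412 - (21 + (2 + 1/2))/(-1 + (2 + 1/2)) = -412 - (21 + 5/2)/(-1 + 5/2) = -412 - 47/(3/2*2) = -412 - 2*47/(3*2) = -412 - 1*47/3 = -412 - 47/3 = -1283/3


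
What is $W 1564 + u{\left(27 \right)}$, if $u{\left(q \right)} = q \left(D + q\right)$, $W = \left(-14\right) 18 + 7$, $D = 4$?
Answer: $-382343$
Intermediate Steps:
$W = -245$ ($W = -252 + 7 = -245$)
$u{\left(q \right)} = q \left(4 + q\right)$
$W 1564 + u{\left(27 \right)} = \left(-245\right) 1564 + 27 \left(4 + 27\right) = -383180 + 27 \cdot 31 = -383180 + 837 = -382343$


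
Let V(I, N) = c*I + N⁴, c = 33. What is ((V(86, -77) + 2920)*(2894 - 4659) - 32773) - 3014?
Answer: -62055316022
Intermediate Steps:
V(I, N) = N⁴ + 33*I (V(I, N) = 33*I + N⁴ = N⁴ + 33*I)
((V(86, -77) + 2920)*(2894 - 4659) - 32773) - 3014 = ((((-77)⁴ + 33*86) + 2920)*(2894 - 4659) - 32773) - 3014 = (((35153041 + 2838) + 2920)*(-1765) - 32773) - 3014 = ((35155879 + 2920)*(-1765) - 32773) - 3014 = (35158799*(-1765) - 32773) - 3014 = (-62055280235 - 32773) - 3014 = -62055313008 - 3014 = -62055316022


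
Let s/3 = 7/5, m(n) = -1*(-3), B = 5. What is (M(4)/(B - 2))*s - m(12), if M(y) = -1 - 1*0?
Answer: -22/5 ≈ -4.4000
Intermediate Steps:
M(y) = -1 (M(y) = -1 + 0 = -1)
m(n) = 3
s = 21/5 (s = 3*(7/5) = 21/5 ≈ 4.2000)
(M(4)/(B - 2))*s - m(12) = (-1/(5 - 2))*(21/5) - 1*3 = (-1/3)*(21/5) - 3 = ((1/3)*(-1))*(21/5) - 3 = -1/3*21/5 - 3 = -7/5 - 3 = -22/5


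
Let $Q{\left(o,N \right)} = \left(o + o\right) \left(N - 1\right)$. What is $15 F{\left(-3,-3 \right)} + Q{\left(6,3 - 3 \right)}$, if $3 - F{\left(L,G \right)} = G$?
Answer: $78$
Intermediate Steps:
$F{\left(L,G \right)} = 3 - G$
$Q{\left(o,N \right)} = 2 o \left(-1 + N\right)$
$15 F{\left(-3,-3 \right)} + Q{\left(6,3 - 3 \right)} = 15 \left(3 - -3\right) + 2 \cdot 6 \left(-1 + \left(3 - 3\right)\right) = 15 \left(3 + 3\right) + 2 \cdot 6 \left(-1 + \left(3 - 3\right)\right) = 15 \cdot 6 + 2 \cdot 6 \left(-1 + 0\right) = 90 + 2 \cdot 6 \left(-1\right) = 90 - 12 = 78$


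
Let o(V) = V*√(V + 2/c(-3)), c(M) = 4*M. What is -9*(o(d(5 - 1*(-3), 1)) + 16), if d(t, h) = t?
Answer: -144 - 12*√282 ≈ -345.51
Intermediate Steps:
o(V) = V*√(-⅙ + V) (o(V) = V*√(V + 2/((4*(-3)))) = V*√(V + 2/(-12)) = V*√(V + 2*(-1/12)) = V*√(V - ⅙) = V*√(-⅙ + V))
-9*(o(d(5 - 1*(-3), 1)) + 16) = -9*((5 - 1*(-3))*√(-6 + 36*(5 - 1*(-3)))/6 + 16) = -9*((5 + 3)*√(-6 + 36*(5 + 3))/6 + 16) = -9*((⅙)*8*√(-6 + 36*8) + 16) = -9*((⅙)*8*√(-6 + 288) + 16) = -9*((⅙)*8*√282 + 16) = -9*(4*√282/3 + 16) = -9*(16 + 4*√282/3) = -144 - 12*√282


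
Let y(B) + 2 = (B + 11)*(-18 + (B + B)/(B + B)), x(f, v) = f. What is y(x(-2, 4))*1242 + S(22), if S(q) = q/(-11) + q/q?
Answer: -192511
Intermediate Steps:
y(B) = -189 - 17*B (y(B) = -2 + (B + 11)*(-18 + (B + B)/(B + B)) = -2 + (11 + B)*(-18 + (2*B)/((2*B))) = -2 + (11 + B)*(-18 + (2*B)*(1/(2*B))) = -2 + (11 + B)*(-18 + 1) = -2 + (11 + B)*(-17) = -2 + (-187 - 17*B) = -189 - 17*B)
S(q) = 1 - q/11 (S(q) = q*(-1/11) + 1 = -q/11 + 1 = 1 - q/11)
y(x(-2, 4))*1242 + S(22) = (-189 - 17*(-2))*1242 + (1 - 1/11*22) = (-189 + 34)*1242 + (1 - 2) = -155*1242 - 1 = -192510 - 1 = -192511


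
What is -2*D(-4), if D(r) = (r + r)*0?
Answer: 0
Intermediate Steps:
D(r) = 0 (D(r) = (2*r)*0 = 0)
-2*D(-4) = -2*0 = 0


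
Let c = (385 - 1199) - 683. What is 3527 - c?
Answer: 5024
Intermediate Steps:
c = -1497 (c = -814 - 683 = -1497)
3527 - c = 3527 - 1*(-1497) = 3527 + 1497 = 5024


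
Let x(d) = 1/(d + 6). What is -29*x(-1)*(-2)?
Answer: 58/5 ≈ 11.600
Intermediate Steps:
x(d) = 1/(6 + d)
-29*x(-1)*(-2) = -29/(6 - 1)*(-2) = -29/5*(-2) = 58/5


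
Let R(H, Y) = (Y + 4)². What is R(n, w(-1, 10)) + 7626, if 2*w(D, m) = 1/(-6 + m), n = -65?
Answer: 489153/64 ≈ 7643.0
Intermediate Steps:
w(D, m) = 1/(2*(-6 + m))
R(H, Y) = (4 + Y)²
R(n, w(-1, 10)) + 7626 = (4 + 1/(2*(-6 + 10)))² + 7626 = (4 + (½)/4)² + 7626 = (4 + (½)*(¼))² + 7626 = (4 + ⅛)² + 7626 = (33/8)² + 7626 = 1089/64 + 7626 = 489153/64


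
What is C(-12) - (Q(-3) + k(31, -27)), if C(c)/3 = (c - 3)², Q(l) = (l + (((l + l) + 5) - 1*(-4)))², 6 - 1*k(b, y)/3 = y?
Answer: 576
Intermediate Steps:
k(b, y) = 18 - 3*y
Q(l) = (9 + 3*l)² (Q(l) = (l + ((2*l + 5) + 4))² = (l + ((5 + 2*l) + 4))² = (l + (9 + 2*l))² = (9 + 3*l)²)
C(c) = 3*(-3 + c)² (C(c) = 3*(c - 3)² = 3*(-3 + c)²)
C(-12) - (Q(-3) + k(31, -27)) = 3*(-3 - 12)² - (9*(3 - 3)² + (18 - 3*(-27))) = 3*(-15)² - (9*0² + (18 + 81)) = 3*225 - (9*0 + 99) = 675 - (0 + 99) = 675 - 1*99 = 675 - 99 = 576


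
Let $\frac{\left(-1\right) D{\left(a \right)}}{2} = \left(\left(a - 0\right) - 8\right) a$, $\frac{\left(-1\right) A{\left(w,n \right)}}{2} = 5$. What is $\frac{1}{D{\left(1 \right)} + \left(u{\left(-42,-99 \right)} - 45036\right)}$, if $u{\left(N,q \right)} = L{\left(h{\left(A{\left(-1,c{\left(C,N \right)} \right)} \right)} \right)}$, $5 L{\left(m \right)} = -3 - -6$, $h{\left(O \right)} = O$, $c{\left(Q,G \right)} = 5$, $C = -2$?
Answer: $- \frac{5}{225107} \approx -2.2212 \cdot 10^{-5}$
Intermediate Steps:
$A{\left(w,n \right)} = -10$ ($A{\left(w,n \right)} = \left(-2\right) 5 = -10$)
$L{\left(m \right)} = \frac{3}{5}$ ($L{\left(m \right)} = \frac{-3 - -6}{5} = \frac{-3 + 6}{5} = \frac{1}{5} \cdot 3 = \frac{3}{5}$)
$u{\left(N,q \right)} = \frac{3}{5}$
$D{\left(a \right)} = - 2 a \left(-8 + a\right)$ ($D{\left(a \right)} = - 2 \left(\left(a - 0\right) - 8\right) a = - 2 \left(\left(a + 0\right) - 8\right) a = - 2 \left(a - 8\right) a = - 2 \left(-8 + a\right) a = - 2 a \left(-8 + a\right)$)
$\frac{1}{D{\left(1 \right)} + \left(u{\left(-42,-99 \right)} - 45036\right)} = \frac{1}{2 \cdot 1 \left(8 - 1\right) + \left(\frac{3}{5} - 45036\right)} = \frac{1}{2 \cdot 1 \cdot 7 - \frac{225177}{5}} = \frac{1}{14 - \frac{225177}{5}} = \frac{1}{- \frac{225107}{5}} = - \frac{5}{225107}$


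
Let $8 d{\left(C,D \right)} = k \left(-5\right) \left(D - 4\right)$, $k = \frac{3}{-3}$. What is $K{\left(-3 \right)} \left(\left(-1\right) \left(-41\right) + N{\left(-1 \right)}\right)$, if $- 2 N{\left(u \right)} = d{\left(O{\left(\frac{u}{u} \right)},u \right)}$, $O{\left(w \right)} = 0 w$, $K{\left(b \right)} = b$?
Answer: $- \frac{2043}{16} \approx -127.69$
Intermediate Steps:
$k = -1$ ($k = 3 \left(- \frac{1}{3}\right) = -1$)
$O{\left(w \right)} = 0$
$d{\left(C,D \right)} = - \frac{5}{2} + \frac{5 D}{8}$ ($d{\left(C,D \right)} = \frac{\left(-1\right) \left(-5\right) \left(D - 4\right)}{8} = \frac{5 \left(-4 + D\right)}{8} = \frac{-20 + 5 D}{8} = - \frac{5}{2} + \frac{5 D}{8}$)
$N{\left(u \right)} = \frac{5}{4} - \frac{5 u}{16}$ ($N{\left(u \right)} = - \frac{- \frac{5}{2} + \frac{5 u}{8}}{2} = \frac{5}{4} - \frac{5 u}{16}$)
$K{\left(-3 \right)} \left(\left(-1\right) \left(-41\right) + N{\left(-1 \right)}\right) = - 3 \left(\left(-1\right) \left(-41\right) + \left(\frac{5}{4} - - \frac{5}{16}\right)\right) = - 3 \left(41 + \left(\frac{5}{4} + \frac{5}{16}\right)\right) = - 3 \left(41 + \frac{25}{16}\right) = \left(-3\right) \frac{681}{16} = - \frac{2043}{16}$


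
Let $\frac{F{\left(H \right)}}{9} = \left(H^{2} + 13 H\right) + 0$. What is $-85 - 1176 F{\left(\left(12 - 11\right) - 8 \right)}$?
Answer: $444443$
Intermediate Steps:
$F{\left(H \right)} = 9 H^{2} + 117 H$ ($F{\left(H \right)} = 9 \left(\left(H^{2} + 13 H\right) + 0\right) = 9 \left(H^{2} + 13 H\right) = 9 H^{2} + 117 H$)
$-85 - 1176 F{\left(\left(12 - 11\right) - 8 \right)} = -85 - 1176 \cdot 9 \left(\left(12 - 11\right) - 8\right) \left(13 + \left(\left(12 - 11\right) - 8\right)\right) = -85 - 1176 \cdot 9 \left(1 - 8\right) \left(13 + \left(1 - 8\right)\right) = -85 - 1176 \cdot 9 \left(-7\right) \left(13 - 7\right) = -85 - 1176 \cdot 9 \left(-7\right) 6 = -85 - -444528 = -85 + 444528 = 444443$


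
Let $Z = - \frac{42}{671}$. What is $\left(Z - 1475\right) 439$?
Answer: $- \frac{434507713}{671} \approx -6.4755 \cdot 10^{5}$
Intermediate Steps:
$Z = - \frac{42}{671}$ ($Z = \left(-42\right) \frac{1}{671} = - \frac{42}{671} \approx -0.062593$)
$\left(Z - 1475\right) 439 = \left(- \frac{42}{671} - 1475\right) 439 = \left(- \frac{989767}{671}\right) 439 = - \frac{434507713}{671}$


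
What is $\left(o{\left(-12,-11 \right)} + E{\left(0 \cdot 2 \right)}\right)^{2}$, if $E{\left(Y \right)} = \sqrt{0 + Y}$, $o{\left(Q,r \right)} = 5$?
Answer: $25$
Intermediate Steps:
$E{\left(Y \right)} = \sqrt{Y}$
$\left(o{\left(-12,-11 \right)} + E{\left(0 \cdot 2 \right)}\right)^{2} = \left(5 + \sqrt{0 \cdot 2}\right)^{2} = \left(5 + \sqrt{0}\right)^{2} = \left(5 + 0\right)^{2} = 5^{2} = 25$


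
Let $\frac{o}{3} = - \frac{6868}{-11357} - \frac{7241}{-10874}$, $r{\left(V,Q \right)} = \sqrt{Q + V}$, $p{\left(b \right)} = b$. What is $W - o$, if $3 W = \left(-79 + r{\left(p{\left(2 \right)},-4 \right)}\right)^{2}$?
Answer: $\frac{769079388281}{370488054} - \frac{158 i \sqrt{2}}{3} \approx 2075.9 - 74.482 i$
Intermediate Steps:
$W = \frac{\left(-79 + i \sqrt{2}\right)^{2}}{3}$ ($W = \frac{\left(-79 + \sqrt{-4 + 2}\right)^{2}}{3} = \frac{\left(-79 + \sqrt{-2}\right)^{2}}{3} = \frac{\left(-79 + i \sqrt{2}\right)^{2}}{3} \approx 2079.7 - 74.482 i$)
$o = \frac{470756007}{123496018}$ ($o = 3 \left(- \frac{6868}{-11357} - \frac{7241}{-10874}\right) = 3 \left(\left(-6868\right) \left(- \frac{1}{11357}\right) - - \frac{7241}{10874}\right) = 3 \left(\frac{6868}{11357} + \frac{7241}{10874}\right) = 3 \cdot \frac{156918669}{123496018} = \frac{470756007}{123496018} \approx 3.8119$)
$W - o = \frac{\left(79 - i \sqrt{2}\right)^{2}}{3} - \frac{470756007}{123496018} = - \frac{470756007}{123496018} + \frac{\left(79 - i \sqrt{2}\right)^{2}}{3}$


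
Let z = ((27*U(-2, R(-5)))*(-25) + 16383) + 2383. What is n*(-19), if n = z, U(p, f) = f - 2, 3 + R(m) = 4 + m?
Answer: -433504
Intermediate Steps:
R(m) = 1 + m (R(m) = -3 + (4 + m) = 1 + m)
U(p, f) = -2 + f
z = 22816 (z = ((27*(-2 + (1 - 5)))*(-25) + 16383) + 2383 = ((27*(-2 - 4))*(-25) + 16383) + 2383 = ((27*(-6))*(-25) + 16383) + 2383 = (-162*(-25) + 16383) + 2383 = (4050 + 16383) + 2383 = 20433 + 2383 = 22816)
n = 22816
n*(-19) = 22816*(-19) = -433504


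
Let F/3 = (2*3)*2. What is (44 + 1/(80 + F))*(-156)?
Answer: -199095/29 ≈ -6865.3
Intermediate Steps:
F = 36 (F = 3*((2*3)*2) = 3*(6*2) = 3*12 = 36)
(44 + 1/(80 + F))*(-156) = (44 + 1/(80 + 36))*(-156) = (44 + 1/116)*(-156) = (5105/116)*(-156) = -199095/29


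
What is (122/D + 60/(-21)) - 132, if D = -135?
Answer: -128294/945 ≈ -135.76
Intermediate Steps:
(122/D + 60/(-21)) - 132 = (122/(-135) + 60/(-21)) - 132 = (122*(-1/135) + 60*(-1/21)) - 132 = (-122/135 - 20/7) - 132 = -3554/945 - 132 = -128294/945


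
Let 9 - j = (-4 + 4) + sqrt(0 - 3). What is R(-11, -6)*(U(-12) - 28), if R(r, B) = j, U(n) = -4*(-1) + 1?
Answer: -207 + 23*I*sqrt(3) ≈ -207.0 + 39.837*I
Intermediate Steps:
U(n) = 5 (U(n) = 4 + 1 = 5)
j = 9 - I*sqrt(3) (j = 9 - ((-4 + 4) + sqrt(0 - 3)) = 9 - (0 + sqrt(-3)) = 9 - (0 + I*sqrt(3)) = 9 - I*sqrt(3) ≈ 9.0 - 1.732*I)
R(r, B) = 9 - I*sqrt(3)
R(-11, -6)*(U(-12) - 28) = (9 - I*sqrt(3))*(5 - 28) = (9 - I*sqrt(3))*(-23) = -207 + 23*I*sqrt(3)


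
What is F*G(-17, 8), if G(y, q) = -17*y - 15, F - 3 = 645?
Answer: 177552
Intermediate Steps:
F = 648 (F = 3 + 645 = 648)
G(y, q) = -15 - 17*y
F*G(-17, 8) = 648*(-15 - 17*(-17)) = 648*(-15 + 289) = 648*274 = 177552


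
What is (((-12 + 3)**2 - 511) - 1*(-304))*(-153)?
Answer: 19278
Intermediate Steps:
(((-12 + 3)**2 - 511) - 1*(-304))*(-153) = (((-9)**2 - 511) + 304)*(-153) = ((81 - 511) + 304)*(-153) = (-430 + 304)*(-153) = -126*(-153) = 19278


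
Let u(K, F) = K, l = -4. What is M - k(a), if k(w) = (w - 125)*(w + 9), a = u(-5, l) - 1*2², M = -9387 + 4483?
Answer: -4904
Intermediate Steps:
M = -4904
a = -9 (a = -5 - 1*2² = -5 - 1*4 = -5 - 4 = -9)
k(w) = (-125 + w)*(9 + w)
M - k(a) = -4904 - (-1125 + (-9)² - 116*(-9)) = -4904 - (-1125 + 81 + 1044) = -4904 - 1*0 = -4904 + 0 = -4904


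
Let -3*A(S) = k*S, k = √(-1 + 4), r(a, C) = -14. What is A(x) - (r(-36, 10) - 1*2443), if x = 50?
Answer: 2457 - 50*√3/3 ≈ 2428.1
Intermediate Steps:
k = √3 ≈ 1.7320
A(S) = -S*√3/3 (A(S) = -√3*S/3 = -S*√3/3)
A(x) - (r(-36, 10) - 1*2443) = -⅓*50*√3 - (-14 - 1*2443) = -50*√3/3 - (-14 - 2443) = -50*√3/3 - 1*(-2457) = -50*√3/3 + 2457 = 2457 - 50*√3/3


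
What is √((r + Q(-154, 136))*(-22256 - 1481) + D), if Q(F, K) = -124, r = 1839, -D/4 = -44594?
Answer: I*√40530579 ≈ 6366.4*I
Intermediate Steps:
D = 178376 (D = -4*(-44594) = 178376)
√((r + Q(-154, 136))*(-22256 - 1481) + D) = √((1839 - 124)*(-22256 - 1481) + 178376) = √(1715*(-23737) + 178376) = √(-40708955 + 178376) = √(-40530579) = I*√40530579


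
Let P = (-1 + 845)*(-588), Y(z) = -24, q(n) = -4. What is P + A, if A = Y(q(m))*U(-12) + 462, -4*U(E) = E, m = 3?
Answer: -495882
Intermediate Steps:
U(E) = -E/4
P = -496272 (P = 844*(-588) = -496272)
A = 390 (A = -(-6)*(-12) + 462 = -24*3 + 462 = -72 + 462 = 390)
P + A = -496272 + 390 = -495882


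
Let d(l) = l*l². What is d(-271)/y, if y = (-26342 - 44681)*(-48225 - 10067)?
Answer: -19902511/4140072716 ≈ -0.0048073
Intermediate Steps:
y = 4140072716 (y = -71023*(-58292) = 4140072716)
d(l) = l³
d(-271)/y = (-271)³/4140072716 = -19902511*1/4140072716 = -19902511/4140072716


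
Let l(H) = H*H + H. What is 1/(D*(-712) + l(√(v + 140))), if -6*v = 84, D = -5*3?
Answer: 1801/19461585 - √14/38923170 ≈ 9.2445e-5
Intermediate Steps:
D = -15
v = -14 (v = -⅙*84 = -14)
l(H) = H + H² (l(H) = H² + H = H + H²)
1/(D*(-712) + l(√(v + 140))) = 1/(-15*(-712) + √(-14 + 140)*(1 + √(-14 + 140))) = 1/(10680 + √126*(1 + √126)) = 1/(10680 + (3*√14)*(1 + 3*√14)) = 1/(10680 + 3*√14*(1 + 3*√14))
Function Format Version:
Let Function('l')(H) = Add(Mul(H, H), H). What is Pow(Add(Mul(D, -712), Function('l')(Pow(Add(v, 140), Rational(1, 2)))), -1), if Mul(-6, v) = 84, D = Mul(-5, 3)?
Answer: Add(Rational(1801, 19461585), Mul(Rational(-1, 38923170), Pow(14, Rational(1, 2)))) ≈ 9.2445e-5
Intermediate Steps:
D = -15
v = -14 (v = Mul(Rational(-1, 6), 84) = -14)
Function('l')(H) = Add(H, Pow(H, 2)) (Function('l')(H) = Add(Pow(H, 2), H) = Add(H, Pow(H, 2)))
Pow(Add(Mul(D, -712), Function('l')(Pow(Add(v, 140), Rational(1, 2)))), -1) = Pow(Add(Mul(-15, -712), Mul(Pow(Add(-14, 140), Rational(1, 2)), Add(1, Pow(Add(-14, 140), Rational(1, 2))))), -1) = Pow(Add(10680, Mul(Pow(126, Rational(1, 2)), Add(1, Pow(126, Rational(1, 2))))), -1) = Pow(Add(10680, Mul(Mul(3, Pow(14, Rational(1, 2))), Add(1, Mul(3, Pow(14, Rational(1, 2)))))), -1) = Pow(Add(10680, Mul(3, Pow(14, Rational(1, 2)), Add(1, Mul(3, Pow(14, Rational(1, 2)))))), -1)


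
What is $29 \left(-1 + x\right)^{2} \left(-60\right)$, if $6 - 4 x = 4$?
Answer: $-435$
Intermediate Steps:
$x = \frac{1}{2}$ ($x = \frac{3}{2} - 1 = \frac{1}{2} \approx 0.5$)
$29 \left(-1 + x\right)^{2} \left(-60\right) = 29 \left(-1 + \frac{1}{2}\right)^{2} \left(-60\right) = 29 \left(- \frac{1}{2}\right)^{2} \left(-60\right) = 29 \cdot \frac{1}{4} \left(-60\right) = \frac{29}{4} \left(-60\right) = -435$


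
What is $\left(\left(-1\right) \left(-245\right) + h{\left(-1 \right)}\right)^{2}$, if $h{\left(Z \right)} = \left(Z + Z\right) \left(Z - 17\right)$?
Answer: $78961$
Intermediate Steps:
$h{\left(Z \right)} = 2 Z \left(-17 + Z\right)$
$\left(\left(-1\right) \left(-245\right) + h{\left(-1 \right)}\right)^{2} = \left(\left(-1\right) \left(-245\right) + 2 \left(-1\right) \left(-17 - 1\right)\right)^{2} = \left(245 + 2 \left(-1\right) \left(-18\right)\right)^{2} = \left(245 + 36\right)^{2} = 281^{2} = 78961$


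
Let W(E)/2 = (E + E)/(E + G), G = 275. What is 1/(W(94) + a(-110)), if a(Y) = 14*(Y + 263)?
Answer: 369/790774 ≈ 0.00046663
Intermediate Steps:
a(Y) = 3682 + 14*Y (a(Y) = 14*(263 + Y) = 3682 + 14*Y)
W(E) = 4*E/(275 + E) (W(E) = 2*((E + E)/(E + 275)) = 2*((2*E)/(275 + E)) = 2*(2*E/(275 + E)) = 4*E/(275 + E))
1/(W(94) + a(-110)) = 1/(4*94/(275 + 94) + (3682 + 14*(-110))) = 1/(4*94/369 + (3682 - 1540)) = 1/(4*94*(1/369) + 2142) = 1/(376/369 + 2142) = 1/(790774/369) = 369/790774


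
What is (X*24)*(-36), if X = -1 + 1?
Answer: 0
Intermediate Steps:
X = 0
(X*24)*(-36) = (0*24)*(-36) = 0*(-36) = 0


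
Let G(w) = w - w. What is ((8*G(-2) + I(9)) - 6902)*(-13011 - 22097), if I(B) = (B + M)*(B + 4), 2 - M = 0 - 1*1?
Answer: 236838568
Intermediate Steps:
G(w) = 0
M = 3 (M = 2 - (0 - 1*1) = 2 - (0 - 1) = 2 - 1*(-1) = 2 + 1 = 3)
I(B) = (3 + B)*(4 + B) (I(B) = (B + 3)*(B + 4) = (3 + B)*(4 + B))
((8*G(-2) + I(9)) - 6902)*(-13011 - 22097) = ((8*0 + (12 + 9**2 + 7*9)) - 6902)*(-13011 - 22097) = ((0 + (12 + 81 + 63)) - 6902)*(-35108) = ((0 + 156) - 6902)*(-35108) = (156 - 6902)*(-35108) = -6746*(-35108) = 236838568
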